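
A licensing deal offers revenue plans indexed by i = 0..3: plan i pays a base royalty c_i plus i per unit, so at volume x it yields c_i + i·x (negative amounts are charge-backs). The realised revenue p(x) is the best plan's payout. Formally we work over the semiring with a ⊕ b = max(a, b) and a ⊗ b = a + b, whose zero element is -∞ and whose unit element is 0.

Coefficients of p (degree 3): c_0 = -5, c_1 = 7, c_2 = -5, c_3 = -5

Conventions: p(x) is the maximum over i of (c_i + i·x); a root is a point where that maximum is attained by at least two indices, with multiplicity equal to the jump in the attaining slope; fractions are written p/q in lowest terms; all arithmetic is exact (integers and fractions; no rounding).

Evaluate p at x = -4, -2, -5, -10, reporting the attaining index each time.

p(-4) = max(-5+0·(-4)=-5, 7+1·(-4)=3, -5+2·(-4)=-13, -5+3·(-4)=-17) = 3 (attained by i=1)
p(-2) = max(-5+0·(-2)=-5, 7+1·(-2)=5, -5+2·(-2)=-9, -5+3·(-2)=-11) = 5 (attained by i=1)
p(-5) = max(-5+0·(-5)=-5, 7+1·(-5)=2, -5+2·(-5)=-15, -5+3·(-5)=-20) = 2 (attained by i=1)
p(-10) = max(-5+0·(-10)=-5, 7+1·(-10)=-3, -5+2·(-10)=-25, -5+3·(-10)=-35) = -3 (attained by i=1)
Answer: p(-4) = 3; p(-2) = 5; p(-5) = 2; p(-10) = -3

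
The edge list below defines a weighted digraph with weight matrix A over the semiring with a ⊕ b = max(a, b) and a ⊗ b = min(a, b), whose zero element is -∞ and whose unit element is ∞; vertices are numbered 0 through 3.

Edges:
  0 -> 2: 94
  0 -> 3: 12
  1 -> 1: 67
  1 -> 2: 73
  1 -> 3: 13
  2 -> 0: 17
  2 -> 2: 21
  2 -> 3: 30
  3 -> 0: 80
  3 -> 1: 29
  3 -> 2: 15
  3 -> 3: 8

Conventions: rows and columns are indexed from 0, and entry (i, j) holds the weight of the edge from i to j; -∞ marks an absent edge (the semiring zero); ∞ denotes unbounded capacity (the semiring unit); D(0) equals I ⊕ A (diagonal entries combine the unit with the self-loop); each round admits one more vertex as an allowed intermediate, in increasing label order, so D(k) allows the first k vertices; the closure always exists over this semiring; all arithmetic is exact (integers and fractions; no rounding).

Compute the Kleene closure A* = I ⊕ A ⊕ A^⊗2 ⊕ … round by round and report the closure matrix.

D(0):
  [∞, -∞, 94, 12]
  [-∞, ∞, 73, 13]
  [17, -∞, ∞, 30]
  [80, 29, 15, ∞]
D(1):
  [∞, -∞, 94, 12]
  [-∞, ∞, 73, 13]
  [17, -∞, ∞, 30]
  [80, 29, 80, ∞]
D(2):
  [∞, -∞, 94, 12]
  [-∞, ∞, 73, 13]
  [17, -∞, ∞, 30]
  [80, 29, 80, ∞]
D(3):
  [∞, -∞, 94, 30]
  [17, ∞, 73, 30]
  [17, -∞, ∞, 30]
  [80, 29, 80, ∞]
D(4):
  [∞, 29, 94, 30]
  [30, ∞, 73, 30]
  [30, 29, ∞, 30]
  [80, 29, 80, ∞]
Answer: A* = [[∞, 29, 94, 30], [30, ∞, 73, 30], [30, 29, ∞, 30], [80, 29, 80, ∞]]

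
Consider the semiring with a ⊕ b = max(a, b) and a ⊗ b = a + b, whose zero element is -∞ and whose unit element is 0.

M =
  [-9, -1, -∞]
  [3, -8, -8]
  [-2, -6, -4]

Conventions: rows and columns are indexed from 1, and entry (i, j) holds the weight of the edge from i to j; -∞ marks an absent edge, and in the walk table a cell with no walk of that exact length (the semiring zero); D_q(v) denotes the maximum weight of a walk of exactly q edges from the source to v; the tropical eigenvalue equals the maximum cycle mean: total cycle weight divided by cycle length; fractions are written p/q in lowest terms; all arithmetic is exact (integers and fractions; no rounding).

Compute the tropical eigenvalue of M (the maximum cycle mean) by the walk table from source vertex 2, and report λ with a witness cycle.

q=0: [-∞, 0, -∞]
q=1: [3, -8, -8]
q=2: [-5, 2, -12]
q=3: [5, -6, -6]
Optimal cycle mean attained by: cycle 1->2->1, total (-1) + 3, length 2.
Answer: λ = 1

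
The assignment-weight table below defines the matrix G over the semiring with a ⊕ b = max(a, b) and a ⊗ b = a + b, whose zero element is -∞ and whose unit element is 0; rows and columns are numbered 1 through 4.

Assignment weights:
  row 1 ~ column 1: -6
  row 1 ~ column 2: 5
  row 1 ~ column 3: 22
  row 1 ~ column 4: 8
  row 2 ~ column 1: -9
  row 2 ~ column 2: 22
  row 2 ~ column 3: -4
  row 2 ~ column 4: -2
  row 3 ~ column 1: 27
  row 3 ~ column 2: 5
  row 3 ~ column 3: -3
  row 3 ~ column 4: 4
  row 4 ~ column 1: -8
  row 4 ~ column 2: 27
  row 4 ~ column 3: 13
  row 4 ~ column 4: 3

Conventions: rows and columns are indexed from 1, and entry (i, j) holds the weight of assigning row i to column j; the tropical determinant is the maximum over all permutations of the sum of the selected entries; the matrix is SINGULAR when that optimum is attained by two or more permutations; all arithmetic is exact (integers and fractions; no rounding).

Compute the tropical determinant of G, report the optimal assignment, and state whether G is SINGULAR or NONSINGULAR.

σ = (1, 2, 3, 4): (-6) + 22 + (-3) + 3 = 16
σ = (1, 2, 4, 3): (-6) + 22 + 4 + 13 = 33
σ = (1, 3, 2, 4): (-6) + (-4) + 5 + 3 = -2
σ = (1, 3, 4, 2): (-6) + (-4) + 4 + 27 = 21
σ = (1, 4, 2, 3): (-6) + (-2) + 5 + 13 = 10
σ = (1, 4, 3, 2): (-6) + (-2) + (-3) + 27 = 16
σ = (2, 1, 3, 4): 5 + (-9) + (-3) + 3 = -4
σ = (2, 1, 4, 3): 5 + (-9) + 4 + 13 = 13
σ = (2, 3, 1, 4): 5 + (-4) + 27 + 3 = 31
σ = (2, 3, 4, 1): 5 + (-4) + 4 + (-8) = -3
σ = (2, 4, 1, 3): 5 + (-2) + 27 + 13 = 43
σ = (2, 4, 3, 1): 5 + (-2) + (-3) + (-8) = -8
σ = (3, 1, 2, 4): 22 + (-9) + 5 + 3 = 21
σ = (3, 1, 4, 2): 22 + (-9) + 4 + 27 = 44
σ = (3, 2, 1, 4): 22 + 22 + 27 + 3 = 74
σ = (3, 2, 4, 1): 22 + 22 + 4 + (-8) = 40
σ = (3, 4, 1, 2): 22 + (-2) + 27 + 27 = 74
σ = (3, 4, 2, 1): 22 + (-2) + 5 + (-8) = 17
σ = (4, 1, 2, 3): 8 + (-9) + 5 + 13 = 17
σ = (4, 1, 3, 2): 8 + (-9) + (-3) + 27 = 23
σ = (4, 2, 1, 3): 8 + 22 + 27 + 13 = 70
σ = (4, 2, 3, 1): 8 + 22 + (-3) + (-8) = 19
σ = (4, 3, 1, 2): 8 + (-4) + 27 + 27 = 58
σ = (4, 3, 2, 1): 8 + (-4) + 5 + (-8) = 1
Optimal value attained by: σ = (3, 2, 1, 4).
Answer: det⊕(G) = 74; verdict: SINGULAR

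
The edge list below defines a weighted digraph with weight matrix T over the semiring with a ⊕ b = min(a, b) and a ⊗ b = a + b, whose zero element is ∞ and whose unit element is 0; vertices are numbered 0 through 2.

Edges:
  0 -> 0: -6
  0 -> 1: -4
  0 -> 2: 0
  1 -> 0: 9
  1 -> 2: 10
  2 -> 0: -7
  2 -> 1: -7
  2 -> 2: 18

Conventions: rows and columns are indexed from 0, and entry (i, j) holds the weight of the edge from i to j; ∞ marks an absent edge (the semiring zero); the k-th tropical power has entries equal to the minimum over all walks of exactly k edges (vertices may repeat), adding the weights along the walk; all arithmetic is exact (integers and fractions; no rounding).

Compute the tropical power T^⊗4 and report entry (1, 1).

T^⊗2:
  [-12, -10, -6]
  [3, 3, 9]
  [-13, -11, -7]
T^⊗3:
  [-18, -16, -12]
  [-3, -1, 3]
  [-19, -17, -13]
T^⊗4:
  [-24, -22, -18]
  [-9, -7, -3]
  [-25, -23, -19]
Key observation: the optimum is the walk 1->0->0->0->1, with weight 9 + (-6) + (-6) + (-4) = -7.
Optimal value attained by: walk 1->0->0->0->1.
Answer: (T^⊗4)[1][1] = -7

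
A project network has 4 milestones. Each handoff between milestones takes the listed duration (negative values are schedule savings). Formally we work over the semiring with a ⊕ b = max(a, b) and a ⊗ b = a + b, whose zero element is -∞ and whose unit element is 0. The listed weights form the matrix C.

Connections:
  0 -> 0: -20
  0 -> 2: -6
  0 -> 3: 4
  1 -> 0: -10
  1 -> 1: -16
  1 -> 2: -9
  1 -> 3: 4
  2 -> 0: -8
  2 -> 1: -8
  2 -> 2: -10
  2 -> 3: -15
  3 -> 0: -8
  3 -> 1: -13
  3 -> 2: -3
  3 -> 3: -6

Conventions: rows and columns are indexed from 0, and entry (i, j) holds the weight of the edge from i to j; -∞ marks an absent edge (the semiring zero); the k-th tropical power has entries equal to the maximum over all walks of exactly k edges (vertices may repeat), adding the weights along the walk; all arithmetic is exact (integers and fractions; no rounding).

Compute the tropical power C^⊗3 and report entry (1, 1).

C^⊗2:
  [-4, -9, 1, -2]
  [-4, -9, 1, -2]
  [-18, -18, -14, -4]
  [-11, -11, -9, -4]
C^⊗3:
  [-7, -7, -5, 0]
  [-7, -7, -5, 0]
  [-12, -17, -7, -10]
  [-12, -17, -7, -7]
Key observation: the optimum is the walk 1->3->2->1, with weight 4 + (-3) + (-8) = -7.
Optimal value attained by: walk 1->3->2->1.
Answer: (C^⊗3)[1][1] = -7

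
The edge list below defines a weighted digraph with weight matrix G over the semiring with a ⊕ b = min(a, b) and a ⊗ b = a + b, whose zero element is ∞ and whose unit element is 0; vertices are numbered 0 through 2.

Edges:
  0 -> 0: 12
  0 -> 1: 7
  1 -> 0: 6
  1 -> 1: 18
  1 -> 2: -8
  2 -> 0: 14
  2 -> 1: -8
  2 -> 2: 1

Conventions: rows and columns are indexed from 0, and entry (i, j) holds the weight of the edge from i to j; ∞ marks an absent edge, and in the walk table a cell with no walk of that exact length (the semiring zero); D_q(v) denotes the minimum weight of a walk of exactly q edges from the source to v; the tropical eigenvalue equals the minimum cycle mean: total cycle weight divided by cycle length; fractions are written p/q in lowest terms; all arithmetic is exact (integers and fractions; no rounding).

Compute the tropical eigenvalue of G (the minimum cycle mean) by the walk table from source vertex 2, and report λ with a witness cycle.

q=0: [∞, ∞, 0]
q=1: [14, -8, 1]
q=2: [-2, -7, -16]
q=3: [-2, -24, -15]
Optimal cycle mean attained by: cycle 1->2->1, total (-8) + (-8), length 2.
Answer: λ = -8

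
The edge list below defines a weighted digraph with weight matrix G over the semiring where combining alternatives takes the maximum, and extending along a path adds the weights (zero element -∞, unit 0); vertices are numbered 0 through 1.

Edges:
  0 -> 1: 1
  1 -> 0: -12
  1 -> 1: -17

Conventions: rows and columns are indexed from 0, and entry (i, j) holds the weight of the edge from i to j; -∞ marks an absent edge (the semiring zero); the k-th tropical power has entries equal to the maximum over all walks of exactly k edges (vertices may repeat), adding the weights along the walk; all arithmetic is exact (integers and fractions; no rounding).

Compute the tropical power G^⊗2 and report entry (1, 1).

G^⊗2:
  [-11, -16]
  [-29, -11]
Key observation: the optimum is the walk 1->0->1, with weight (-12) + 1 = -11.
Optimal value attained by: walk 1->0->1.
Answer: (G^⊗2)[1][1] = -11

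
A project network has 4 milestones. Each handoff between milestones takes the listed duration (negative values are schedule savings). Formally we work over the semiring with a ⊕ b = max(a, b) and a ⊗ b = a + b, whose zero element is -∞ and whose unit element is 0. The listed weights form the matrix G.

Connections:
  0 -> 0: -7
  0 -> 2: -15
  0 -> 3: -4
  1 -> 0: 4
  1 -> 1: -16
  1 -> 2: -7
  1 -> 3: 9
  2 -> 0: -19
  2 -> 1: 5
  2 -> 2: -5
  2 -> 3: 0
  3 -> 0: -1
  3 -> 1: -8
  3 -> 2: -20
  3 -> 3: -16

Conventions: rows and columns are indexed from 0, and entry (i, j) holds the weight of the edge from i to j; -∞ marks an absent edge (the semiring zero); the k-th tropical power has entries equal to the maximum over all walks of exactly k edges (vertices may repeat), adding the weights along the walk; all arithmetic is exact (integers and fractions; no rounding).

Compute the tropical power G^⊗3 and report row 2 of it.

G^⊗2:
  [-5, -10, -20, -11]
  [8, 1, -11, 0]
  [9, 0, -2, 14]
  [-4, -15, -15, 1]
G^⊗3:
  [-6, -15, -17, -1]
  [5, -6, -6, 10]
  [13, 6, -6, 9]
  [0, -7, -19, -6]
Answer: row 2 of G^⊗3 = [13, 6, -6, 9]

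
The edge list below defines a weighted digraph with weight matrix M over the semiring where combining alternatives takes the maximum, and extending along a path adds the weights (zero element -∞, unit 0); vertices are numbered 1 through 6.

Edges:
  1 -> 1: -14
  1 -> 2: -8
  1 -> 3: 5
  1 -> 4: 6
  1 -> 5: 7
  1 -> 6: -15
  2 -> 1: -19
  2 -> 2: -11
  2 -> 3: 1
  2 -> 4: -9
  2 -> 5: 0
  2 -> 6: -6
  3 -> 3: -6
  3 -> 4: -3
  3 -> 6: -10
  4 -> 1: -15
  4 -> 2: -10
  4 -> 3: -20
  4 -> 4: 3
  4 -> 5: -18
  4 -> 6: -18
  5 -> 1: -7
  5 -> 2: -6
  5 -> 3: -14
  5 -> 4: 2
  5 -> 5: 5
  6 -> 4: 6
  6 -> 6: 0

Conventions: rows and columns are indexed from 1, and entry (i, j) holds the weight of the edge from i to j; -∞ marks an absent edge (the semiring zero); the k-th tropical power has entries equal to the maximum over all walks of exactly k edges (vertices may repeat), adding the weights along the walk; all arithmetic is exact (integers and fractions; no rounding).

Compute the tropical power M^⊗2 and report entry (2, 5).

M^⊗2:
  [0, 1, -1, 9, 12, -5]
  [-7, -6, -5, 2, 5, -6]
  [-18, -13, -12, 0, -21, -10]
  [-12, -7, -9, 6, -8, -15]
  [-2, -1, -2, 7, 10, -12]
  [-9, -4, -14, 9, -12, 0]
Key observation: the optimum is the walk 2->5->5, with weight 0 + 5 = 5.
Optimal value attained by: walk 2->5->5.
Answer: (M^⊗2)[2][5] = 5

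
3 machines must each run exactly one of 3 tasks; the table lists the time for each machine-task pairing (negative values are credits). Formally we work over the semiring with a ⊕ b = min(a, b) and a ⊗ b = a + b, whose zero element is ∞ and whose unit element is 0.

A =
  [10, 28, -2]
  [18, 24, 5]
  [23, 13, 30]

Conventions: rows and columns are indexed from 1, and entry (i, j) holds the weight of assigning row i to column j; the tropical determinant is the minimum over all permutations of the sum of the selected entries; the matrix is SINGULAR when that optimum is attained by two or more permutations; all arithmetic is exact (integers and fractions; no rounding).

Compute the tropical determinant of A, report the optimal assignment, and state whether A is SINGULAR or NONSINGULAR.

σ = (1, 2, 3): 10 + 24 + 30 = 64
σ = (1, 3, 2): 10 + 5 + 13 = 28
σ = (2, 1, 3): 28 + 18 + 30 = 76
σ = (2, 3, 1): 28 + 5 + 23 = 56
σ = (3, 1, 2): (-2) + 18 + 13 = 29
σ = (3, 2, 1): (-2) + 24 + 23 = 45
Optimal value attained by: σ = (1, 3, 2).
Answer: det⊕(A) = 28; verdict: NONSINGULAR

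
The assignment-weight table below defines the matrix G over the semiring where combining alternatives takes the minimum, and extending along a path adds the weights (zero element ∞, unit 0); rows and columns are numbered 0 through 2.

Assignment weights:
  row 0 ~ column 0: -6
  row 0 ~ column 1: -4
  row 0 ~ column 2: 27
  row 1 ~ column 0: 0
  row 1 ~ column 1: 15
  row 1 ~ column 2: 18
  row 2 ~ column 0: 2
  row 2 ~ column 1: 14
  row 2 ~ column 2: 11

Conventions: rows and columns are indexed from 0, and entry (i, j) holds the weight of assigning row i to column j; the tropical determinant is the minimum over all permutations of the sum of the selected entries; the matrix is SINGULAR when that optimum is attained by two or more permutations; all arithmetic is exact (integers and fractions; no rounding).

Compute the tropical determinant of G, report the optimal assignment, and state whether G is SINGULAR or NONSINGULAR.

σ = (0, 1, 2): (-6) + 15 + 11 = 20
σ = (0, 2, 1): (-6) + 18 + 14 = 26
σ = (1, 0, 2): (-4) + 0 + 11 = 7
σ = (1, 2, 0): (-4) + 18 + 2 = 16
σ = (2, 0, 1): 27 + 0 + 14 = 41
σ = (2, 1, 0): 27 + 15 + 2 = 44
Optimal value attained by: σ = (1, 0, 2).
Answer: det⊕(G) = 7; verdict: NONSINGULAR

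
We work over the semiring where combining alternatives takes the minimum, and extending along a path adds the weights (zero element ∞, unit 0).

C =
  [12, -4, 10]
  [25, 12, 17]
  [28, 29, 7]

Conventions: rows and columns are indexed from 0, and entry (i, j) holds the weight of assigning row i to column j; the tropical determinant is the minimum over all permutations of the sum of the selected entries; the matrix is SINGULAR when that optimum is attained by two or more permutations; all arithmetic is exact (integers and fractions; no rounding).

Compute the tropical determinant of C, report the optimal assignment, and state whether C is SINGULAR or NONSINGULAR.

σ = (0, 1, 2): 12 + 12 + 7 = 31
σ = (0, 2, 1): 12 + 17 + 29 = 58
σ = (1, 0, 2): (-4) + 25 + 7 = 28
σ = (1, 2, 0): (-4) + 17 + 28 = 41
σ = (2, 0, 1): 10 + 25 + 29 = 64
σ = (2, 1, 0): 10 + 12 + 28 = 50
Optimal value attained by: σ = (1, 0, 2).
Answer: det⊕(C) = 28; verdict: NONSINGULAR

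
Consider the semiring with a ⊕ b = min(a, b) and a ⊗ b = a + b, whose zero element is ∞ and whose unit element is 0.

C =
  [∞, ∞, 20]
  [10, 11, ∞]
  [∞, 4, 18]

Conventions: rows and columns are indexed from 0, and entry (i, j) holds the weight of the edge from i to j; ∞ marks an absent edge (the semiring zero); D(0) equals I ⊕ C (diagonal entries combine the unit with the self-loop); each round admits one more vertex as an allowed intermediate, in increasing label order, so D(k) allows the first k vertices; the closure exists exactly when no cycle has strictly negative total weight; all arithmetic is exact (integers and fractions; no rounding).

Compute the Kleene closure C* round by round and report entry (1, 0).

D(0):
  [0, ∞, 20]
  [10, 0, ∞]
  [∞, 4, 0]
D(1):
  [0, ∞, 20]
  [10, 0, 30]
  [∞, 4, 0]
D(2):
  [0, ∞, 20]
  [10, 0, 30]
  [14, 4, 0]
D(3):
  [0, 24, 20]
  [10, 0, 30]
  [14, 4, 0]
Answer: C*[1][0] = 10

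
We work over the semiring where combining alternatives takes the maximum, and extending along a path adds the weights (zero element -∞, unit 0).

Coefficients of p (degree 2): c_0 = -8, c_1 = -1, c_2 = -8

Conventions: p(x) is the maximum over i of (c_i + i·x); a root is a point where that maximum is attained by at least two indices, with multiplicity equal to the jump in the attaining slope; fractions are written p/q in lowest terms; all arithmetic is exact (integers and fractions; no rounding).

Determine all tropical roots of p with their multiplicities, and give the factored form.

hull edge (i=0, c=-8) to (i=1, c=-1): slope 7, span 1
hull edge (i=1, c=-1) to (i=2, c=-8): slope -7, span 1
Factored form: p(x) = -8 ⊗ (x ⊕ (-7)) ⊗ (x ⊕ 7)
Answer: roots = -7 (mult 1), 7 (mult 1)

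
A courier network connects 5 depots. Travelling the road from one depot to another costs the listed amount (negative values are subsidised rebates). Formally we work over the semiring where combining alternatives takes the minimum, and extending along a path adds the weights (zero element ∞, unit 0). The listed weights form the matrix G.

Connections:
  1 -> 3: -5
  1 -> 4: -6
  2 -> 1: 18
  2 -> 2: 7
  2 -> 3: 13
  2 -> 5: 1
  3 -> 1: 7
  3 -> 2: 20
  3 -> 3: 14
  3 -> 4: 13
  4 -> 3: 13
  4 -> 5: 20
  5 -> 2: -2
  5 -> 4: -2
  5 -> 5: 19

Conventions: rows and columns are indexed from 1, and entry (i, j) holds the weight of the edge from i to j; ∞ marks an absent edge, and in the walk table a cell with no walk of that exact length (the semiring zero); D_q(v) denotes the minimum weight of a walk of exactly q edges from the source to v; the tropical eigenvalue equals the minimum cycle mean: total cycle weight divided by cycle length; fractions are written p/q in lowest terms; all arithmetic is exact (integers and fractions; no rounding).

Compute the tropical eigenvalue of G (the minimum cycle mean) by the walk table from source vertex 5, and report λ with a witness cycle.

q=0: [∞, ∞, ∞, ∞, 0]
q=1: [∞, -2, ∞, -2, 19]
q=2: [16, 5, 11, 17, -1]
q=3: [18, -3, 11, -3, 6]
q=4: [15, 4, 10, 4, -2]
q=5: [17, -4, 10, -4, 5]
Optimal cycle mean attained by: cycle 2->5->2, total 1 + (-2), length 2.
Answer: λ = -1/2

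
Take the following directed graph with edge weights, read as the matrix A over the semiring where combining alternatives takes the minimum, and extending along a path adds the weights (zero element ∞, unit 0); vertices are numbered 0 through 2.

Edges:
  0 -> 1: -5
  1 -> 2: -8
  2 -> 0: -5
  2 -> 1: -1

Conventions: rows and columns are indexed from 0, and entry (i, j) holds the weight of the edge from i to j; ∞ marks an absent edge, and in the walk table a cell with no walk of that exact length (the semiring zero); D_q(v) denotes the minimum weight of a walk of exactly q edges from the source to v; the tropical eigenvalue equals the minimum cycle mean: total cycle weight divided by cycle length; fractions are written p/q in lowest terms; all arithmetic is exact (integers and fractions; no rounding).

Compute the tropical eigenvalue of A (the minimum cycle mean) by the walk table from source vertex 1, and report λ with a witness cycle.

q=0: [∞, 0, ∞]
q=1: [∞, ∞, -8]
q=2: [-13, -9, ∞]
q=3: [∞, -18, -17]
Optimal cycle mean attained by: cycle 0->1->2->0, total (-5) + (-8) + (-5), length 3.
Answer: λ = -6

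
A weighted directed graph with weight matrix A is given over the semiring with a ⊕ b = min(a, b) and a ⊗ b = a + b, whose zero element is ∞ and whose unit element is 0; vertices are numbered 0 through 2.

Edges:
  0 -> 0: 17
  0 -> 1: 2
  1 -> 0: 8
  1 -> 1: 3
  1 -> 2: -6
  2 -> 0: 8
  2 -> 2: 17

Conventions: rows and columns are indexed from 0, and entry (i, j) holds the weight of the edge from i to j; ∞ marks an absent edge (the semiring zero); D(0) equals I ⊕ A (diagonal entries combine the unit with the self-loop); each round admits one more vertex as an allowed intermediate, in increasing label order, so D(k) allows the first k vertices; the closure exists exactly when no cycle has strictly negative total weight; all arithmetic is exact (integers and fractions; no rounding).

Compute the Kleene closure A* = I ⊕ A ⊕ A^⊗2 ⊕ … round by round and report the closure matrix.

D(0):
  [0, 2, ∞]
  [8, 0, -6]
  [8, ∞, 0]
D(1):
  [0, 2, ∞]
  [8, 0, -6]
  [8, 10, 0]
D(2):
  [0, 2, -4]
  [8, 0, -6]
  [8, 10, 0]
D(3):
  [0, 2, -4]
  [2, 0, -6]
  [8, 10, 0]
Answer: A* = [[0, 2, -4], [2, 0, -6], [8, 10, 0]]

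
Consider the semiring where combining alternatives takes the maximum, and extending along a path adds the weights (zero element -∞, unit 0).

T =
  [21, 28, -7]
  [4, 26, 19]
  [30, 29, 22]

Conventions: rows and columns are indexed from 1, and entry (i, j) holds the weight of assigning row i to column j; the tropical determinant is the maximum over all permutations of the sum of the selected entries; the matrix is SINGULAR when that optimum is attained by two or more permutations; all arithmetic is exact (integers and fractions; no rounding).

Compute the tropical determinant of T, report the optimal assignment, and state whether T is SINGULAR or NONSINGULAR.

σ = (1, 2, 3): 21 + 26 + 22 = 69
σ = (1, 3, 2): 21 + 19 + 29 = 69
σ = (2, 1, 3): 28 + 4 + 22 = 54
σ = (2, 3, 1): 28 + 19 + 30 = 77
σ = (3, 1, 2): (-7) + 4 + 29 = 26
σ = (3, 2, 1): (-7) + 26 + 30 = 49
Optimal value attained by: σ = (2, 3, 1).
Answer: det⊕(T) = 77; verdict: NONSINGULAR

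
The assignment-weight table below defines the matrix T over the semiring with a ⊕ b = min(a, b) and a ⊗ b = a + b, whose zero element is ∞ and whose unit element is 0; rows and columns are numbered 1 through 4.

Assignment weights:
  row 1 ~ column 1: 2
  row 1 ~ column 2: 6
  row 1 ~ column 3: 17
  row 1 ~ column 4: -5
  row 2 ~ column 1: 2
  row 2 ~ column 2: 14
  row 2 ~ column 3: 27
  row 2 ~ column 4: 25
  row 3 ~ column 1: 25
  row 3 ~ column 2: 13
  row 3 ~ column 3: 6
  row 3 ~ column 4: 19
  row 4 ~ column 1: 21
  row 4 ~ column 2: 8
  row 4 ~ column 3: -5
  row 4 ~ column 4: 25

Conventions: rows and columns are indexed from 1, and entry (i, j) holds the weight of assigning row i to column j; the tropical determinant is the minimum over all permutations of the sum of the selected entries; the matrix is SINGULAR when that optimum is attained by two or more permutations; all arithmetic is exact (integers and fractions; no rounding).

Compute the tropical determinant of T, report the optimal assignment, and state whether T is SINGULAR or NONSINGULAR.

σ = (1, 2, 3, 4): 2 + 14 + 6 + 25 = 47
σ = (1, 2, 4, 3): 2 + 14 + 19 + (-5) = 30
σ = (1, 3, 2, 4): 2 + 27 + 13 + 25 = 67
σ = (1, 3, 4, 2): 2 + 27 + 19 + 8 = 56
σ = (1, 4, 2, 3): 2 + 25 + 13 + (-5) = 35
σ = (1, 4, 3, 2): 2 + 25 + 6 + 8 = 41
σ = (2, 1, 3, 4): 6 + 2 + 6 + 25 = 39
σ = (2, 1, 4, 3): 6 + 2 + 19 + (-5) = 22
σ = (2, 3, 1, 4): 6 + 27 + 25 + 25 = 83
σ = (2, 3, 4, 1): 6 + 27 + 19 + 21 = 73
σ = (2, 4, 1, 3): 6 + 25 + 25 + (-5) = 51
σ = (2, 4, 3, 1): 6 + 25 + 6 + 21 = 58
σ = (3, 1, 2, 4): 17 + 2 + 13 + 25 = 57
σ = (3, 1, 4, 2): 17 + 2 + 19 + 8 = 46
σ = (3, 2, 1, 4): 17 + 14 + 25 + 25 = 81
σ = (3, 2, 4, 1): 17 + 14 + 19 + 21 = 71
σ = (3, 4, 1, 2): 17 + 25 + 25 + 8 = 75
σ = (3, 4, 2, 1): 17 + 25 + 13 + 21 = 76
σ = (4, 1, 2, 3): (-5) + 2 + 13 + (-5) = 5
σ = (4, 1, 3, 2): (-5) + 2 + 6 + 8 = 11
σ = (4, 2, 1, 3): (-5) + 14 + 25 + (-5) = 29
σ = (4, 2, 3, 1): (-5) + 14 + 6 + 21 = 36
σ = (4, 3, 1, 2): (-5) + 27 + 25 + 8 = 55
σ = (4, 3, 2, 1): (-5) + 27 + 13 + 21 = 56
Optimal value attained by: σ = (4, 1, 2, 3).
Answer: det⊕(T) = 5; verdict: NONSINGULAR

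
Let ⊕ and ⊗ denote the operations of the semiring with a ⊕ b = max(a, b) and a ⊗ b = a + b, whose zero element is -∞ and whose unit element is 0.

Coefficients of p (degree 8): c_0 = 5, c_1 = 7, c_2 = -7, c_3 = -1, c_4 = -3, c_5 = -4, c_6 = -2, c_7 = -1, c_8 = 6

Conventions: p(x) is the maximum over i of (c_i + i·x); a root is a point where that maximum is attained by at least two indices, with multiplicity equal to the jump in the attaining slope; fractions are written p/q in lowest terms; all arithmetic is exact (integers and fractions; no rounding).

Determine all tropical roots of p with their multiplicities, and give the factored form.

hull edge (i=0, c=5) to (i=1, c=7): slope 2, span 1
hull edge (i=1, c=7) to (i=8, c=6): slope -1/7, span 7
Factored form: p(x) = 6 ⊗ (x ⊕ (-2)) ⊗ (x ⊕ 1/7) ⊗ (x ⊕ 1/7) ⊗ (x ⊕ 1/7) ⊗ (x ⊕ 1/7) ⊗ (x ⊕ 1/7) ⊗ (x ⊕ 1/7) ⊗ (x ⊕ 1/7)
Answer: roots = -2 (mult 1), 1/7 (mult 7)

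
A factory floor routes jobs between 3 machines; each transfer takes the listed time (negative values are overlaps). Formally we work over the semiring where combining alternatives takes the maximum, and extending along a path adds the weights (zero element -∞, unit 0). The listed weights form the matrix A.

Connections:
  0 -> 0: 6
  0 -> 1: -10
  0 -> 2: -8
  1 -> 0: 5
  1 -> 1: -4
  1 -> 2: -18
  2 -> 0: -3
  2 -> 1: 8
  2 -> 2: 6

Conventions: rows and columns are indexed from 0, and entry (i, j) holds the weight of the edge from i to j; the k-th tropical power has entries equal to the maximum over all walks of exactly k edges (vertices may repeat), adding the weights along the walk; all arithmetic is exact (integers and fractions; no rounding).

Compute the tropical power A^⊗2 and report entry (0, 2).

A^⊗2:
  [12, 0, -2]
  [11, -5, -3]
  [13, 14, 12]
Key observation: the optimum is the walk 0->0->2, with weight 6 + (-8) = -2.
Optimal value attained by: walk 0->0->2.
Answer: (A^⊗2)[0][2] = -2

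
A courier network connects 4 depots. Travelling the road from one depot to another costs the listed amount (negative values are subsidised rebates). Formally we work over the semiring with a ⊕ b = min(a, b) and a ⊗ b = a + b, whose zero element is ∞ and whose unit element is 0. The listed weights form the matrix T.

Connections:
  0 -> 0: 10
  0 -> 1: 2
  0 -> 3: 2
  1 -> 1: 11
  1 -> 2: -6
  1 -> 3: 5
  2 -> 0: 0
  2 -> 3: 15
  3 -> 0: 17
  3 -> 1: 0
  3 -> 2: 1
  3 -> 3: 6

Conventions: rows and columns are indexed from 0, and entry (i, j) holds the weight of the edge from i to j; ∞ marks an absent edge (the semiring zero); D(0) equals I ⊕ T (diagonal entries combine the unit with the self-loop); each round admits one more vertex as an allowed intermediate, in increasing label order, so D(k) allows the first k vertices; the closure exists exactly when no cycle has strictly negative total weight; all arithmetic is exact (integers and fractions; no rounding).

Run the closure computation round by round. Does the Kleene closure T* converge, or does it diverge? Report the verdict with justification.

D(0):
  [0, 2, ∞, 2]
  [∞, 0, -6, 5]
  [0, ∞, 0, 15]
  [17, 0, 1, 0]
D(1):
  [0, 2, ∞, 2]
  [∞, 0, -6, 5]
  [0, 2, 0, 2]
  [17, 0, 1, 0]
Detection: at round 2, diagonal entry (2, 2) turns strictly negative.
Key observation: the cycle 2->0->1->2 has total weight 0 + 2 + (-6), which is strictly negative.
Answer: DIVERGES — negative cycle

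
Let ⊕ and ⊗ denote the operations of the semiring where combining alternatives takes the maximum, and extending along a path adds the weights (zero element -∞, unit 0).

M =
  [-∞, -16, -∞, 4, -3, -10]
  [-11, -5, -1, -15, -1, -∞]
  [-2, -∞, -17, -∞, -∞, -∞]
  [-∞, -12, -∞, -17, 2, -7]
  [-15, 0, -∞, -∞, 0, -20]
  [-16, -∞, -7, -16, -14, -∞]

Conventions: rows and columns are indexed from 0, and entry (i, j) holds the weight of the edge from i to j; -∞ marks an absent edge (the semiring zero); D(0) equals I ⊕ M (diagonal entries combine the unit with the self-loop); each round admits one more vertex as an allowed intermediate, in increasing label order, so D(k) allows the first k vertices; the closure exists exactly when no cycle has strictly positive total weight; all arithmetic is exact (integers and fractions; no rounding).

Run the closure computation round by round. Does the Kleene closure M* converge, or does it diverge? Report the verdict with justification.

D(0):
  [0, -16, -∞, 4, -3, -10]
  [-11, 0, -1, -15, -1, -∞]
  [-2, -∞, 0, -∞, -∞, -∞]
  [-∞, -12, -∞, 0, 2, -7]
  [-15, 0, -∞, -∞, 0, -20]
  [-16, -∞, -7, -16, -14, 0]
D(1):
  [0, -16, -∞, 4, -3, -10]
  [-11, 0, -1, -7, -1, -21]
  [-2, -18, 0, 2, -5, -12]
  [-∞, -12, -∞, 0, 2, -7]
  [-15, 0, -∞, -11, 0, -20]
  [-16, -32, -7, -12, -14, 0]
D(2):
  [0, -16, -17, 4, -3, -10]
  [-11, 0, -1, -7, -1, -21]
  [-2, -18, 0, 2, -5, -12]
  [-23, -12, -13, 0, 2, -7]
  [-11, 0, -1, -7, 0, -20]
  [-16, -32, -7, -12, -14, 0]
D(3):
  [0, -16, -17, 4, -3, -10]
  [-3, 0, -1, 1, -1, -13]
  [-2, -18, 0, 2, -5, -12]
  [-15, -12, -13, 0, 2, -7]
  [-3, 0, -1, 1, 0, -13]
  [-9, -25, -7, -5, -12, 0]
Detection: at round 4, diagonal entry (4, 4) turns strictly positive.
Key observation: the cycle 4->1->2->0->3->4 has total weight 0 + (-1) + (-2) + 4 + 2, which is strictly positive.
Answer: DIVERGES — positive cycle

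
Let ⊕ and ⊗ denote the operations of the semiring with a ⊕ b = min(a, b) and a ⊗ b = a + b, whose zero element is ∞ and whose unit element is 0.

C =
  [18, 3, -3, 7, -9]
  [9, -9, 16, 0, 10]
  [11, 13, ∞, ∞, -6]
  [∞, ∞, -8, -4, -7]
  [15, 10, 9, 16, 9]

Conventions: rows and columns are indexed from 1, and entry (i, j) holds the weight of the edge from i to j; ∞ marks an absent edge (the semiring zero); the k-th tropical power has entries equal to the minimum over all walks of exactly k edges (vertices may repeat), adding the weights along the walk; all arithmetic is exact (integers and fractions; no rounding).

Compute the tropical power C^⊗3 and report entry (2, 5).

C^⊗2:
  [6, -6, -1, 3, -9]
  [0, -18, -8, -9, -7]
  [9, 4, 3, 10, 2]
  [3, 3, -12, -8, -14]
  [19, 1, 8, 10, 3]
C^⊗3:
  [3, -15, -5, -6, -7]
  [-9, -27, -17, -18, -16]
  [13, -5, 2, 4, -3]
  [-1, -6, -16, -12, -18]
  [10, -8, 2, 1, 2]
Key observation: the optimum is the walk 2->2->4->5, with weight (-9) + 0 + (-7) = -16.
Optimal value attained by: walk 2->2->4->5.
Answer: (C^⊗3)[2][5] = -16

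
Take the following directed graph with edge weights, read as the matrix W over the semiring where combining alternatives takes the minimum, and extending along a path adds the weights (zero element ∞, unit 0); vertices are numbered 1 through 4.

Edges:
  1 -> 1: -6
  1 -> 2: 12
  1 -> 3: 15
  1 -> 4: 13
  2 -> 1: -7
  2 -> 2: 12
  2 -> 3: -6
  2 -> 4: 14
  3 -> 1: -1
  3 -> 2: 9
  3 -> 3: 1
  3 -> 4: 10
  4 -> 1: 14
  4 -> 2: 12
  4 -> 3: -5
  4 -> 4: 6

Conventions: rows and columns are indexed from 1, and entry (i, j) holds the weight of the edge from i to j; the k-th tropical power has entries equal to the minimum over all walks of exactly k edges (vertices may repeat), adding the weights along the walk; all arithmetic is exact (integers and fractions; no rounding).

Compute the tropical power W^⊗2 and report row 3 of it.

W^⊗2:
  [-12, 6, 6, 7]
  [-13, 3, -5, 4]
  [-7, 10, 2, 11]
  [-6, 4, -4, 5]
Answer: row 3 of W^⊗2 = [-7, 10, 2, 11]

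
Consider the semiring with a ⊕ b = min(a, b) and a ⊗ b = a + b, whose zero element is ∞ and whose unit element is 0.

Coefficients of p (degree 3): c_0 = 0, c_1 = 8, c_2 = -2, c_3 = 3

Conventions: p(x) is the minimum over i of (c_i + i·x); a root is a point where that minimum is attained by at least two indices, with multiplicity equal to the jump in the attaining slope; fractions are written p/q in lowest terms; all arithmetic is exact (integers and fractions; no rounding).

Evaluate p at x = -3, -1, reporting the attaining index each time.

p(-3) = min(0+0·(-3)=0, 8+1·(-3)=5, -2+2·(-3)=-8, 3+3·(-3)=-6) = -8 (attained by i=2)
p(-1) = min(0+0·(-1)=0, 8+1·(-1)=7, -2+2·(-1)=-4, 3+3·(-1)=0) = -4 (attained by i=2)
Answer: p(-3) = -8; p(-1) = -4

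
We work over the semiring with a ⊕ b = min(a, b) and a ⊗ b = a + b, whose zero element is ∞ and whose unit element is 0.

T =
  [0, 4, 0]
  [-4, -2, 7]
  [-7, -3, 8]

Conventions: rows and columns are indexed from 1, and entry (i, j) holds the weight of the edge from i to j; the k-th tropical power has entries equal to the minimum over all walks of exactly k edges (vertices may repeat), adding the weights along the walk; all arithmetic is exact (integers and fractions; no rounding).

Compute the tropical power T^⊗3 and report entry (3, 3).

T^⊗2:
  [-7, -3, 0]
  [-6, -4, -4]
  [-7, -5, -7]
T^⊗3:
  [-7, -5, -7]
  [-11, -7, -6]
  [-14, -10, -7]
Key observation: the optimum is the walk 3->1->1->3, with weight (-7) + 0 + 0 = -7.
Optimal value attained by: walk 3->1->1->3.
Answer: (T^⊗3)[3][3] = -7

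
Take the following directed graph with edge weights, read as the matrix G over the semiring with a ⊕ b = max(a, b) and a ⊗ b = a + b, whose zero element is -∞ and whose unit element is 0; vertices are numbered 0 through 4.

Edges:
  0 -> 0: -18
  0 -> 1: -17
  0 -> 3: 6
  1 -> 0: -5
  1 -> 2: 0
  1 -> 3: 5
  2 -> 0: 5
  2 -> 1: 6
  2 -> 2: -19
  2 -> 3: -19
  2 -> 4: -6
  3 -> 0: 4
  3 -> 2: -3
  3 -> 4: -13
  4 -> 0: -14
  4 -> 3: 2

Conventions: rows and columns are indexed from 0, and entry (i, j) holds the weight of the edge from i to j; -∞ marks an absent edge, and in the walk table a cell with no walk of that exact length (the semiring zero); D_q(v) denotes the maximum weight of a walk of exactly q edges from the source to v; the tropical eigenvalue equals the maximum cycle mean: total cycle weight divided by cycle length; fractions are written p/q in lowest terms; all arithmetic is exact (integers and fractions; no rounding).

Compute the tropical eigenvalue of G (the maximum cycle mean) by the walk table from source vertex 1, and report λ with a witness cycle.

q=0: [-∞, 0, -∞, -∞, -∞]
q=1: [-5, -∞, 0, 5, -∞]
q=2: [9, 6, 2, 1, -6]
q=3: [7, 8, 6, 15, -4]
q=4: [19, 12, 12, 13, 2]
q=5: [17, 18, 12, 25, 6]
Optimal cycle mean attained by: cycle 0->3->0, total 6 + 4, length 2.
Answer: λ = 5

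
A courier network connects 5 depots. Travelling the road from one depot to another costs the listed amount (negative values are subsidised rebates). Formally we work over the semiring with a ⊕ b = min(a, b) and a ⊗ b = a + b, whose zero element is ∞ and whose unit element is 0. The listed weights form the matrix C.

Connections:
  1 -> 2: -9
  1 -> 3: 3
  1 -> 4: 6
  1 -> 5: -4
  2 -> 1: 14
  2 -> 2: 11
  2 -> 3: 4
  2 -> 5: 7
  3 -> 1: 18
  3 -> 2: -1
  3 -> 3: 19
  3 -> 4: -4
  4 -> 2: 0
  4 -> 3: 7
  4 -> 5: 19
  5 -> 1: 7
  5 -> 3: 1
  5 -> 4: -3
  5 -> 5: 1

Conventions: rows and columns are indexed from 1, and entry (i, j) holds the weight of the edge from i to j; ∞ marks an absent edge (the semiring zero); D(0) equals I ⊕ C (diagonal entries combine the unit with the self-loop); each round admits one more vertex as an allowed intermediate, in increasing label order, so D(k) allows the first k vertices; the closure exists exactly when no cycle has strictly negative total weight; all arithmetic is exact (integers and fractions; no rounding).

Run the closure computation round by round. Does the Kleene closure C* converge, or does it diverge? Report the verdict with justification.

D(0):
  [0, -9, 3, 6, -4]
  [14, 0, 4, ∞, 7]
  [18, -1, 0, -4, ∞]
  [∞, 0, 7, 0, 19]
  [7, ∞, 1, -3, 0]
D(1):
  [0, -9, 3, 6, -4]
  [14, 0, 4, 20, 7]
  [18, -1, 0, -4, 14]
  [∞, 0, 7, 0, 19]
  [7, -2, 1, -3, 0]
D(2):
  [0, -9, -5, 6, -4]
  [14, 0, 4, 20, 7]
  [13, -1, 0, -4, 6]
  [14, 0, 4, 0, 7]
  [7, -2, 1, -3, 0]
D(3):
  [0, -9, -5, -9, -4]
  [14, 0, 4, 0, 7]
  [13, -1, 0, -4, 6]
  [14, 0, 4, 0, 7]
  [7, -2, 1, -3, 0]
D(4):
  [0, -9, -5, -9, -4]
  [14, 0, 4, 0, 7]
  [10, -4, 0, -4, 3]
  [14, 0, 4, 0, 7]
  [7, -3, 1, -3, 0]
D(5):
  [0, -9, -5, -9, -4]
  [14, 0, 4, 0, 7]
  [10, -4, 0, -4, 3]
  [14, 0, 4, 0, 7]
  [7, -3, 1, -3, 0]
Key observation: every diagonal entry stays at the unit through all rounds, so no improving cycle exists.
Answer: CONVERGES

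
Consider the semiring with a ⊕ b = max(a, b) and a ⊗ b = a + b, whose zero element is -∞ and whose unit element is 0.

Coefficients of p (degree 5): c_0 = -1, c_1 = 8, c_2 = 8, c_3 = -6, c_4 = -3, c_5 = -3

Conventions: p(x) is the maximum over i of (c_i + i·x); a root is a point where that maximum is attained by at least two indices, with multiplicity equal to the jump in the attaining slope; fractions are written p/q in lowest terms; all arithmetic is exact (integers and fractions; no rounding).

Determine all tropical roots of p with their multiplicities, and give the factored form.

hull edge (i=0, c=-1) to (i=1, c=8): slope 9, span 1
hull edge (i=1, c=8) to (i=2, c=8): slope 0, span 1
hull edge (i=2, c=8) to (i=5, c=-3): slope -11/3, span 3
Factored form: p(x) = -3 ⊗ (x ⊕ (-9)) ⊗ (x ⊕ 0) ⊗ (x ⊕ 11/3) ⊗ (x ⊕ 11/3) ⊗ (x ⊕ 11/3)
Answer: roots = -9 (mult 1), 0 (mult 1), 11/3 (mult 3)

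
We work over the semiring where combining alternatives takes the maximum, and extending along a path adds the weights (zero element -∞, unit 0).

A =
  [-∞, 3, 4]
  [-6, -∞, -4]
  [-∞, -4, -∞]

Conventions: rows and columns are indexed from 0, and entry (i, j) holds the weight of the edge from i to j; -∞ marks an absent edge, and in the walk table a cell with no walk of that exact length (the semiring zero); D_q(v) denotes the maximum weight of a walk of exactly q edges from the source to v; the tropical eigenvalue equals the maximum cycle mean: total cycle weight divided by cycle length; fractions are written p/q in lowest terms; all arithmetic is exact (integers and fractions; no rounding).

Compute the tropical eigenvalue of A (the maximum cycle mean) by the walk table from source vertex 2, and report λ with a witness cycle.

q=0: [-∞, -∞, 0]
q=1: [-∞, -4, -∞]
q=2: [-10, -∞, -8]
q=3: [-∞, -7, -6]
Optimal cycle mean attained by: cycle 0->1->0, total 3 + (-6), length 2.
Answer: λ = -3/2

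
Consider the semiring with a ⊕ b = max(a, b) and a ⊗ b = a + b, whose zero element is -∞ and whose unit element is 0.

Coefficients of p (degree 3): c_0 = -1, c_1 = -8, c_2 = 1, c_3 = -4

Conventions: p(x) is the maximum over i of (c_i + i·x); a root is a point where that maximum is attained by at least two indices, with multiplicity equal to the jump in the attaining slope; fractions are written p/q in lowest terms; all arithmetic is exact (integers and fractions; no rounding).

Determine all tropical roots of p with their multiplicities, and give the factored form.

hull edge (i=0, c=-1) to (i=2, c=1): slope 1, span 2
hull edge (i=2, c=1) to (i=3, c=-4): slope -5, span 1
Factored form: p(x) = -4 ⊗ (x ⊕ (-1)) ⊗ (x ⊕ (-1)) ⊗ (x ⊕ 5)
Answer: roots = -1 (mult 2), 5 (mult 1)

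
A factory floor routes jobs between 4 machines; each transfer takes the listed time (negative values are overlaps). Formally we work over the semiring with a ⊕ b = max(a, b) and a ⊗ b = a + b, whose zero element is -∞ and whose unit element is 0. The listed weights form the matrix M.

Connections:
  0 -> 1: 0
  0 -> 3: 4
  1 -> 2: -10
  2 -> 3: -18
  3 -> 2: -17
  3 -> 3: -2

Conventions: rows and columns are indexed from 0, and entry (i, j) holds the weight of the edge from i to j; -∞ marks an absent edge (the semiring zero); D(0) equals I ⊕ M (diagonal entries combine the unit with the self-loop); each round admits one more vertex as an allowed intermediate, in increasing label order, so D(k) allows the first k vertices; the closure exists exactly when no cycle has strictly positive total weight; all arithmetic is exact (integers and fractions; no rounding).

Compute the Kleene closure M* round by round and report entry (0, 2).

D(0):
  [0, 0, -∞, 4]
  [-∞, 0, -10, -∞]
  [-∞, -∞, 0, -18]
  [-∞, -∞, -17, 0]
D(1):
  [0, 0, -∞, 4]
  [-∞, 0, -10, -∞]
  [-∞, -∞, 0, -18]
  [-∞, -∞, -17, 0]
D(2):
  [0, 0, -10, 4]
  [-∞, 0, -10, -∞]
  [-∞, -∞, 0, -18]
  [-∞, -∞, -17, 0]
D(3):
  [0, 0, -10, 4]
  [-∞, 0, -10, -28]
  [-∞, -∞, 0, -18]
  [-∞, -∞, -17, 0]
D(4):
  [0, 0, -10, 4]
  [-∞, 0, -10, -28]
  [-∞, -∞, 0, -18]
  [-∞, -∞, -17, 0]
Answer: M*[0][2] = -10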